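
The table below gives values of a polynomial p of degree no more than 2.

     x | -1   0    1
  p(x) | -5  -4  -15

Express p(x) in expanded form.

p(x) = -6x^2 - 5x - 4

Write p(x) = ax^2 + bx + c. Substituting each data point gives a linear system:
  a - b + c = -5
  c = -4
  a + b + c = -15
Solving the system yields a = -6, b = -5, c = -4.
So p(x) = -6x² - 5x - 4.
Check: p(-1) = -5. ✓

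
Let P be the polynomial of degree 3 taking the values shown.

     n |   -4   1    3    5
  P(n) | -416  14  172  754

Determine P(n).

P(n) = 6n^3 - n^2 + 5n + 4

Write P(n) = an^3 + bn^2 + cn + d. Substituting each data point gives a linear system:
  -64a + 16b - 4c + d = -416
  a + b + c + d = 14
  27a + 9b + 3c + d = 172
  125a + 25b + 5c + d = 754
Solving the system yields a = 6, b = -1, c = 5, d = 4.
So P(n) = 6n³ - n² + 5n + 4.
Check: P(1) = 14. ✓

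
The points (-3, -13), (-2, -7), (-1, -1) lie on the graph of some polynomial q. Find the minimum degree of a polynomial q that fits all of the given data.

1

Forward differences of the values at s = -3, -2, -1:
  q  : -13  -7  -1
  Δ  : 6  6
  Δ^2: 0
The first differences are constant (6) and nonzero, while all higher differences vanish, so the minimal degree is 1.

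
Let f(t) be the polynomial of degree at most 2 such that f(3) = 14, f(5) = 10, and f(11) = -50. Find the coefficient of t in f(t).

6

Write f(t) = at^2 + bt + c. Substituting each data point gives a linear system:
  9a + 3b + c = 14
  25a + 5b + c = 10
  121a + 11b + c = -50
Solving the system yields a = -1, b = 6, c = 5.
So f(t) = -t^2 + 6t + 5.
The coefficient of t is 6.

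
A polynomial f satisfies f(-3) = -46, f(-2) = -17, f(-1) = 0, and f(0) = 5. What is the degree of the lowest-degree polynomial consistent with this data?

2

Forward differences of the values at s = -3, -2, -1, 0:
  f  : -46  -17  0  5
  Δ  : 29  17  5
  Δ^2: -12  -12
  Δ^3: 0
The second differences are constant (-12) and nonzero, while all higher differences vanish, so the minimal degree is 2.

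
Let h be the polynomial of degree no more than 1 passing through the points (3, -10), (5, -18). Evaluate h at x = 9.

-34

Using the Lagrange interpolation formula with nodes 3, 5:
  L_0(x) = (x - 5) / -2
  L_1(x) = (x - 3) / 2
Then h(x) = -10·L_0(x) - 18·L_1(x).
Expanding and collecting terms gives h(x) = -4x + 2.
Evaluating at x = 9: h(9) = -34.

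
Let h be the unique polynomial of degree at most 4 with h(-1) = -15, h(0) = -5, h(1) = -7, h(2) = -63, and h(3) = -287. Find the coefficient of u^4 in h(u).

-3

Write h(u) = au^4 + bu^3 + cu^2 + du + e. Substituting each data point gives a linear system:
  a - b + c - d + e = -15
  e = -5
  a + b + c + d + e = -7
  16a + 8b + 4c + 2d + e = -63
  81a + 27b + 9c + 3d + e = -287
Solving the system yields a = -3, b = -1, c = -3, d = 5, e = -5.
So h(u) = -3u⁴ - u³ - 3u² + 5u - 5.
The leading coefficient is -3.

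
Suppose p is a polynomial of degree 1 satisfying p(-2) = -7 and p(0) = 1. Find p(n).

p(n) = 4n + 1

Write p(n) = an + b. Substituting each data point gives a linear system:
  -2a + b = -7
  b = 1
Solving the system yields a = 4, b = 1.
So p(n) = 4n + 1.
Check: p(0) = 1. ✓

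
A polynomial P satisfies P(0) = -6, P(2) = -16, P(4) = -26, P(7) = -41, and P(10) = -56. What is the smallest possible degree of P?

1

Divided differences on the nodes 0, 2, 4, 7, 10:
  order 0: -6  -16  -26  -41  -56
  order 1: -5  -5  -5  -5
  order 2: 0  0  0
  order 3: 0  0
  order 4: 0
The order-1 divided differences are all -5 (nonzero) and every higher order vanishes, so the data lies on a polynomial of degree exactly 1.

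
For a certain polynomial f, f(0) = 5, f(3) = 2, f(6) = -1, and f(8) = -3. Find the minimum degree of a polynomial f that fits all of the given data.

Divided differences on the nodes 0, 3, 6, 8:
  order 0: 5  2  -1  -3
  order 1: -1  -1  -1
  order 2: 0  0
  order 3: 0
The order-1 divided differences are all -1 (nonzero) and every higher order vanishes, so the data lies on a polynomial of degree exactly 1.

1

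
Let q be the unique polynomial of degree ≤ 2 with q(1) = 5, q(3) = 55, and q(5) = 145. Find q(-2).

5

Using the Lagrange interpolation formula with nodes 1, 3, 5:
  L_0(t) = (t - 3)(t - 5) / 8
  L_1(t) = (t - 1)(t - 5) / -4
  L_2(t) = (t - 1)(t - 3) / 8
Then q(t) = 5·L_0(t) + 55·L_1(t) + 145·L_2(t).
Expanding and collecting terms gives q(t) = 5t^2 + 5t - 5.
Evaluating at t = -2: q(-2) = 5.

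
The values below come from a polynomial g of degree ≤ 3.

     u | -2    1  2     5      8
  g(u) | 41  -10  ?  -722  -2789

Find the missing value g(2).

The 4 known points determine the degree-3 polynomial uniquely.
Write g(u) = au^3 + bu^2 + cu + d. Substituting each data point gives a linear system:
  -8a + 4b - 2c + d = 41
  a + b + c + d = -10
  125a + 25b + 5c + d = -722
  512a + 64b + 8c + d = -2789
Solving the system yields a = -5, b = -3, c = -5, d = 3.
So g(u) = -5u^3 - 3u^2 - 5u + 3.
Then g(2) = -59.

-59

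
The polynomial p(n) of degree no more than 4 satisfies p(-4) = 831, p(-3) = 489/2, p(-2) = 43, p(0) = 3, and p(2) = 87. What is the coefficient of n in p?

Write p(n) = an^4 + bn^3 + cn^2 + dn + e. Substituting each data point gives a linear system:
  256a - 64b + 16c - 4d + e = 831
  81a - 27b + 9c - 3d + e = 489/2
  16a - 8b + 4c - 2d + e = 43
  e = 3
  16a + 8b + 4c + 2d + e = 87
Solving the system yields a = 4, b = 3, c = -1/2, d = -1, e = 3.
So p(n) = 4n⁴ + 3n³ - (1/2)n² - n + 3.
The coefficient of n is -1.

-1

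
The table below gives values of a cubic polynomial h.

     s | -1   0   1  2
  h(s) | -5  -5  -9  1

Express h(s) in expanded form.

h(s) = 3s^3 - 2s^2 - 5s - 5

Write h(s) = as^3 + bs^2 + cs + d. Substituting each data point gives a linear system:
  -a + b - c + d = -5
  d = -5
  a + b + c + d = -9
  8a + 4b + 2c + d = 1
Solving the system yields a = 3, b = -2, c = -5, d = -5.
So h(s) = 3s³ - 2s² - 5s - 5.
Check: h(1) = -9. ✓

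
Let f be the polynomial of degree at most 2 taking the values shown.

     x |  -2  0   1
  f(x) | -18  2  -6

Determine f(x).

Write f(x) = ax^2 + bx + c. Substituting each data point gives a linear system:
  4a - 2b + c = -18
  c = 2
  a + b + c = -6
Solving the system yields a = -6, b = -2, c = 2.
So f(x) = -6x² - 2x + 2.
Check: f(0) = 2. ✓

f(x) = -6x^2 - 2x + 2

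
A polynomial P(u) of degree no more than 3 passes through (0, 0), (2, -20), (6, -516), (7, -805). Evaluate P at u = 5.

Using the Lagrange interpolation formula with nodes 0, 2, 6, 7:
  L_0(u) = (u - 2)(u - 6)(u - 7) / -84
  L_1(u) = u(u - 6)(u - 7) / 40
  L_2(u) = u(u - 2)(u - 7) / -24
  L_3(u) = u(u - 2)(u - 6) / 35
Then P(u) = 0·L_0(u) - 20·L_1(u) - 516·L_2(u) - 805·L_3(u).
Expanding and collecting terms gives P(u) = -2u³ - 3u² + 4u.
Evaluating at u = 5: P(5) = -305.

-305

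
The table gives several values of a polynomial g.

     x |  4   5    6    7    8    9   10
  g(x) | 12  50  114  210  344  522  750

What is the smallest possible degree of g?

Forward differences of the values at x = 4, 5, 6, 7, 8, 9, 10:
  g  : 12  50  114  210  344  522  750
  Δ  : 38  64  96  134  178  228
  Δ^2: 26  32  38  44  50
  Δ^3: 6  6  6  6
  Δ^4: 0  0  0
  Δ^5: 0  0
  Δ^6: 0
The third differences are constant (6) and nonzero, while all higher differences vanish, so the minimal degree is 3.

3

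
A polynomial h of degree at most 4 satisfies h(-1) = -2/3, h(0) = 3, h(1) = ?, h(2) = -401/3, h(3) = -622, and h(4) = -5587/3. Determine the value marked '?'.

The 5 known points determine the degree-4 polynomial uniquely.
Write h(u) = au^4 + bu^3 + cu^2 + du + e. Substituting each data point gives a linear system:
  a - b + c - d + e = -2/3
  e = 3
  16a + 8b + 4c + 2d + e = -401/3
  81a + 27b + 9c + 3d + e = -622
  256a + 64b + 16c + 4d + e = -5587/3
Solving the system yields a = -6, b = -5, c = -1, d = 5/3, e = 3.
So h(u) = -6u^4 - 5u^3 - u^2 + (5/3)u + 3.
Then h(1) = -22/3.

-22/3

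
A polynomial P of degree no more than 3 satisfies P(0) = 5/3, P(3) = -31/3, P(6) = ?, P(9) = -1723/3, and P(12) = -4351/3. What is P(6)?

-445/3

On equispaced nodes a degree-3 polynomial has vanishing fourth forward difference, so
  P(0) - 4·P(3) + 6·P(6) - 4·P(9) + P(12) = 0.
Substituting the known values and solving for P(6):
  6·P(6) = -890
  P(6) = -445/3.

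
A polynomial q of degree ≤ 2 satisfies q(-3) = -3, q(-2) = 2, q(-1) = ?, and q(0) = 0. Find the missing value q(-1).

3

The 3 known points determine the degree-2 polynomial uniquely.
Write q(x) = ax^2 + bx + c. Substituting each data point gives a linear system:
  9a - 3b + c = -3
  4a - 2b + c = 2
  c = 0
Solving the system yields a = -2, b = -5, c = 0.
So q(x) = -2x^2 - 5x.
Then q(-1) = 3.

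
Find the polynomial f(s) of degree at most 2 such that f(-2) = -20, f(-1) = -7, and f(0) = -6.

f(s) = -6s^2 - 5s - 6

Using the Lagrange interpolation formula with nodes -2, -1, 0:
  L_0(s) = (s + 1)s / 2
  L_1(s) = (s + 2)s / -1
  L_2(s) = (s + 2)(s + 1) / 2
Then f(s) = -20·L_0(s) - 7·L_1(s) - 6·L_2(s).
Expanding and collecting terms gives f(s) = -6s² - 5s - 6.
Check: f(-2) = -20. ✓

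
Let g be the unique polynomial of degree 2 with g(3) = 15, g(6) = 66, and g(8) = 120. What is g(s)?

Write g(s) = as^2 + bs + c. Substituting each data point gives a linear system:
  9a + 3b + c = 15
  36a + 6b + c = 66
  64a + 8b + c = 120
Solving the system yields a = 2, b = -1, c = 0.
So g(s) = 2s^2 - s.
Check: g(6) = 66. ✓

g(s) = 2s^2 - s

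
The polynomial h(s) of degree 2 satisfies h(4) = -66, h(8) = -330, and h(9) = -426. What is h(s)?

Write h(s) = as^2 + bs + c. Substituting each data point gives a linear system:
  16a + 4b + c = -66
  64a + 8b + c = -330
  81a + 9b + c = -426
Solving the system yields a = -6, b = 6, c = 6.
So h(s) = -6s^2 + 6s + 6.
Check: h(8) = -330. ✓

h(s) = -6s^2 + 6s + 6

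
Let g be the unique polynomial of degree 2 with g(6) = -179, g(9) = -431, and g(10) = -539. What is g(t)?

Using the Lagrange interpolation formula with nodes 6, 9, 10:
  L_0(t) = (t - 9)(t - 10) / 12
  L_1(t) = (t - 6)(t - 10) / -3
  L_2(t) = (t - 6)(t - 9) / 4
Then g(t) = -179·L_0(t) - 431·L_1(t) - 539·L_2(t).
Expanding and collecting terms gives g(t) = -6t² + 6t + 1.
Check: g(6) = -179. ✓

g(t) = -6t^2 + 6t + 1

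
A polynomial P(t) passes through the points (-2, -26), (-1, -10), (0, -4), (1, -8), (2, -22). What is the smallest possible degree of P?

Forward differences of the values at t = -2, -1, 0, 1, 2:
  P  : -26  -10  -4  -8  -22
  Δ  : 16  6  -4  -14
  Δ^2: -10  -10  -10
  Δ^3: 0  0
  Δ^4: 0
The second differences are constant (-10) and nonzero, while all higher differences vanish, so the minimal degree is 2.

2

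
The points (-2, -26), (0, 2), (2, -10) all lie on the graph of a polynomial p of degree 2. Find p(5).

-103

Using the Lagrange interpolation formula with nodes -2, 0, 2:
  L_0(t) = t(t - 2) / 8
  L_1(t) = (t + 2)(t - 2) / -4
  L_2(t) = (t + 2)t / 8
Then p(t) = -26·L_0(t) + 2·L_1(t) - 10·L_2(t).
Expanding and collecting terms gives p(t) = -5t² + 4t + 2.
Evaluating at t = 5: p(5) = -103.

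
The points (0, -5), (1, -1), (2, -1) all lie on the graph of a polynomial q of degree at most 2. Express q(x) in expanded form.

q(x) = -2x^2 + 6x - 5

Using the Lagrange interpolation formula with nodes 0, 1, 2:
  L_0(x) = (x - 1)(x - 2) / 2
  L_1(x) = x(x - 2) / -1
  L_2(x) = x(x - 1) / 2
Then q(x) = -5·L_0(x) - 1·L_1(x) - 1·L_2(x).
Expanding and collecting terms gives q(x) = -2x^2 + 6x - 5.
Check: q(0) = -5. ✓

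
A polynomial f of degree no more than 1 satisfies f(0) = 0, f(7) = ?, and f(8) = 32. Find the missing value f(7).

28

The 2 known points determine the degree-1 polynomial uniquely.
Write f(u) = au + b. Substituting each data point gives a linear system:
  b = 0
  8a + b = 32
Solving the system yields a = 4, b = 0.
So f(u) = 4u.
Then f(7) = 28.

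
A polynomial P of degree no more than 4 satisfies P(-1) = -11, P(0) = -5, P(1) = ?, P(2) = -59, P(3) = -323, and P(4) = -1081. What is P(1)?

-7

On equispaced nodes a degree-4 polynomial has vanishing fifth forward difference, so
  - P(-1) + 5·P(0) - 10·P(1) + 10·P(2) - 5·P(3) + P(4) = 0.
Substituting the known values and solving for P(1):
  -10·P(1) = 70
  P(1) = -7.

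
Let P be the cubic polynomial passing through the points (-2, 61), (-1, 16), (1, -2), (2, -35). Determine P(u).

Using the Lagrange interpolation formula with nodes -2, -1, 1, 2:
  L_0(u) = (u + 1)(u - 1)(u - 2) / -12
  L_1(u) = (u + 2)(u - 1)(u - 2) / 6
  L_2(u) = (u + 2)(u + 1)(u - 2) / -6
  L_3(u) = (u + 2)(u + 1)(u - 1) / 12
Then P(u) = 61·L_0(u) + 16·L_1(u) - 2·L_2(u) - 35·L_3(u).
Expanding and collecting terms gives P(u) = -5u³ + 2u² - 4u + 5.
Check: P(-1) = 16. ✓

P(u) = -5u^3 + 2u^2 - 4u + 5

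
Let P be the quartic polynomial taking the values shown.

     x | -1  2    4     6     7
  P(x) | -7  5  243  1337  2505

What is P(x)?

P(x) = x^4 + x^3 - 5x^2 + x - 1

Write P(x) = ax^4 + bx^3 + cx^2 + dx + e. Substituting each data point gives a linear system:
  a - b + c - d + e = -7
  16a + 8b + 4c + 2d + e = 5
  256a + 64b + 16c + 4d + e = 243
  1296a + 216b + 36c + 6d + e = 1337
  2401a + 343b + 49c + 7d + e = 2505
Solving the system yields a = 1, b = 1, c = -5, d = 1, e = -1.
So P(x) = x^4 + x^3 - 5x^2 + x - 1.
Check: P(6) = 1337. ✓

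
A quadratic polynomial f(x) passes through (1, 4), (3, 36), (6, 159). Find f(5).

Write f(x) = ax^2 + bx + c. Substituting each data point gives a linear system:
  a + b + c = 4
  9a + 3b + c = 36
  36a + 6b + c = 159
Solving the system yields a = 5, b = -4, c = 3.
So f(x) = 5x² - 4x + 3.
Then f(5) = 108.

108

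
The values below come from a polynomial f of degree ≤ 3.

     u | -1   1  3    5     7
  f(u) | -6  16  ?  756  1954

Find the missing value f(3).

190

The 4 known points determine the degree-3 polynomial uniquely.
Write f(u) = au^3 + bu^2 + cu + d. Substituting each data point gives a linear system:
  -a + b - c + d = -6
  a + b + c + d = 16
  125a + 25b + 5c + d = 756
  343a + 49b + 7c + d = 1954
Solving the system yields a = 5, b = 4, c = 6, d = 1.
So f(u) = 5u^3 + 4u^2 + 6u + 1.
Then f(3) = 190.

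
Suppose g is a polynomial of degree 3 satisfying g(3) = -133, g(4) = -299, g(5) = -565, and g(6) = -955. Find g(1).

-5

Using the Lagrange interpolation formula with nodes 3, 4, 5, 6:
  L_0(s) = (s - 4)(s - 5)(s - 6) / -6
  L_1(s) = (s - 3)(s - 5)(s - 6) / 2
  L_2(s) = (s - 3)(s - 4)(s - 6) / -2
  L_3(s) = (s - 3)(s - 4)(s - 5) / 6
Then g(s) = -133·L_0(s) - 299·L_1(s) - 565·L_2(s) - 955·L_3(s).
Expanding and collecting terms gives g(s) = -4s^3 - 2s^2 - 4s + 5.
Evaluating at s = 1: g(1) = -5.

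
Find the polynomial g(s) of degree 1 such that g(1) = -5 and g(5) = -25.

Write g(s) = as + b. Substituting each data point gives a linear system:
  a + b = -5
  5a + b = -25
Solving the system yields a = -5, b = 0.
So g(s) = -5s.
Check: g(5) = -25. ✓

g(s) = -5s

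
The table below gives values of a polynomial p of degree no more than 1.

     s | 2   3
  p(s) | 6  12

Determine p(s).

Using the Lagrange interpolation formula with nodes 2, 3:
  L_0(s) = (s - 3) / -1
  L_1(s) = (s - 2) / 1
Then p(s) = 6·L_0(s) + 12·L_1(s).
Expanding and collecting terms gives p(s) = 6s - 6.
Check: p(2) = 6. ✓

p(s) = 6s - 6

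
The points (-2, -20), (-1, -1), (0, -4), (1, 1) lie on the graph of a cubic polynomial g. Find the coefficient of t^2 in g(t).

4

Write g(t) = at^3 + bt^2 + ct + d. Substituting each data point gives a linear system:
  -8a + 4b - 2c + d = -20
  -a + b - c + d = -1
  d = -4
  a + b + c + d = 1
Solving the system yields a = 5, b = 4, c = -4, d = -4.
So g(t) = 5t^3 + 4t^2 - 4t - 4.
The coefficient of t^2 is 4.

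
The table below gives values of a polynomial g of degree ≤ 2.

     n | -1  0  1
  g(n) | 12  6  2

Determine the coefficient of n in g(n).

-5

Write g(n) = an^2 + bn + c. Substituting each data point gives a linear system:
  a - b + c = 12
  c = 6
  a + b + c = 2
Solving the system yields a = 1, b = -5, c = 6.
So g(n) = n^2 - 5n + 6.
The coefficient of n is -5.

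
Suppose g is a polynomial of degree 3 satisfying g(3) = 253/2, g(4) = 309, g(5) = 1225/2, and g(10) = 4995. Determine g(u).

g(u) = 5u^3 + (1/2)u^2 - 6u + 5

Using the Lagrange interpolation formula with nodes 3, 4, 5, 10:
  L_0(u) = (u - 4)(u - 5)(u - 10) / -14
  L_1(u) = (u - 3)(u - 5)(u - 10) / 6
  L_2(u) = (u - 3)(u - 4)(u - 10) / -10
  L_3(u) = (u - 3)(u - 4)(u - 5) / 210
Then g(u) = 253/2·L_0(u) + 309·L_1(u) + 1225/2·L_2(u) + 4995·L_3(u).
Expanding and collecting terms gives g(u) = 5u³ + (1/2)u² - 6u + 5.
Check: g(5) = 1225/2. ✓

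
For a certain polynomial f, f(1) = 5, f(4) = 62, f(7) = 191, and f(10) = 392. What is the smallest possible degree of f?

2

Forward differences of the values at u = 1, 4, 7, 10:
  f  : 5  62  191  392
  Δ  : 57  129  201
  Δ^2: 72  72
  Δ^3: 0
The second differences are constant (72) and nonzero, while all higher differences vanish, so the minimal degree is 2.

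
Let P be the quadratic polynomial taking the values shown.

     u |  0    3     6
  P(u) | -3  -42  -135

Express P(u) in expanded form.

Write P(u) = au^2 + bu + c. Substituting each data point gives a linear system:
  c = -3
  9a + 3b + c = -42
  36a + 6b + c = -135
Solving the system yields a = -3, b = -4, c = -3.
So P(u) = -3u² - 4u - 3.
Check: P(3) = -42. ✓

P(u) = -3u^2 - 4u - 3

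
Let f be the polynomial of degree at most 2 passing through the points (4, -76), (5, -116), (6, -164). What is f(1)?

Forward differences of the values at t = 4, 5, 6:
  f  : -76  -116  -164
  Δ  : -40  -48
  Δ^2: -8
The second differences are constant, confirming degree 2.
Interpolating (Newton forward form) and evaluating at t = 1 gives f(1) = -4.

-4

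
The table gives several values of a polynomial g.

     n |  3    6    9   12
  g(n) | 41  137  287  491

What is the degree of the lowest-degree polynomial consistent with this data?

Forward differences of the values at n = 3, 6, 9, 12:
  g  : 41  137  287  491
  Δ  : 96  150  204
  Δ^2: 54  54
  Δ^3: 0
The second differences are constant (54) and nonzero, while all higher differences vanish, so the minimal degree is 2.

2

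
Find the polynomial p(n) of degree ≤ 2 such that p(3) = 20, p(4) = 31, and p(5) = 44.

p(n) = n^2 + 4n - 1

Using the Lagrange interpolation formula with nodes 3, 4, 5:
  L_0(n) = (n - 4)(n - 5) / 2
  L_1(n) = (n - 3)(n - 5) / -1
  L_2(n) = (n - 3)(n - 4) / 2
Then p(n) = 20·L_0(n) + 31·L_1(n) + 44·L_2(n).
Expanding and collecting terms gives p(n) = n^2 + 4n - 1.
Check: p(3) = 20. ✓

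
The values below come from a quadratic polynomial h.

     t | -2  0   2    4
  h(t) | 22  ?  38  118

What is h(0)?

6

The 3 known points determine the degree-2 polynomial uniquely.
Write h(t) = at^2 + bt + c. Substituting each data point gives a linear system:
  4a - 2b + c = 22
  4a + 2b + c = 38
  16a + 4b + c = 118
Solving the system yields a = 6, b = 4, c = 6.
So h(t) = 6t^2 + 4t + 6.
Then h(0) = 6.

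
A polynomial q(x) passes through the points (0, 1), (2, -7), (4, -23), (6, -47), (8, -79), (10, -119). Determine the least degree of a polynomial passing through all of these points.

Forward differences of the values at x = 0, 2, 4, 6, 8, 10:
  q  : 1  -7  -23  -47  -79  -119
  Δ  : -8  -16  -24  -32  -40
  Δ^2: -8  -8  -8  -8
  Δ^3: 0  0  0
  Δ^4: 0  0
  Δ^5: 0
The second differences are constant (-8) and nonzero, while all higher differences vanish, so the minimal degree is 2.

2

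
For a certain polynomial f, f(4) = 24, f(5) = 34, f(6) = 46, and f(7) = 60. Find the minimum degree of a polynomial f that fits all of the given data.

2

Forward differences of the values at x = 4, 5, 6, 7:
  f  : 24  34  46  60
  Δ  : 10  12  14
  Δ^2: 2  2
  Δ^3: 0
The second differences are constant (2) and nonzero, while all higher differences vanish, so the minimal degree is 2.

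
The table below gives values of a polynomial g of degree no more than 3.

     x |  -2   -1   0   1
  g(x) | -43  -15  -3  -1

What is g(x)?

Using the Lagrange interpolation formula with nodes -2, -1, 0, 1:
  L_0(x) = (x + 1)x(x - 1) / -6
  L_1(x) = (x + 2)x(x - 1) / 2
  L_2(x) = (x + 2)(x + 1)(x - 1) / -2
  L_3(x) = (x + 2)(x + 1)x / 6
Then g(x) = -43·L_0(x) - 15·L_1(x) - 3·L_2(x) - 1·L_3(x).
Expanding and collecting terms gives g(x) = x^3 - 5x^2 + 6x - 3.
Check: g(1) = -1. ✓

g(x) = x^3 - 5x^2 + 6x - 3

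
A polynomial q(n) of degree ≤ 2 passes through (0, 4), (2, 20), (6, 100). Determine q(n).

q(n) = 2n^2 + 4n + 4

Write q(n) = an^2 + bn + c. Substituting each data point gives a linear system:
  c = 4
  4a + 2b + c = 20
  36a + 6b + c = 100
Solving the system yields a = 2, b = 4, c = 4.
So q(n) = 2n² + 4n + 4.
Check: q(6) = 100. ✓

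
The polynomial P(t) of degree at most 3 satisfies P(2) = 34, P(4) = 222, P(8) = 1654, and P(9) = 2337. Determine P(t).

Write P(t) = at^3 + bt^2 + ct + d. Substituting each data point gives a linear system:
  8a + 4b + 2c + d = 34
  64a + 16b + 4c + d = 222
  512a + 64b + 8c + d = 1654
  729a + 81b + 9c + d = 2337
Solving the system yields a = 3, b = 2, c = -2, d = 6.
So P(t) = 3t^3 + 2t^2 - 2t + 6.
Check: P(8) = 1654. ✓

P(t) = 3t^3 + 2t^2 - 2t + 6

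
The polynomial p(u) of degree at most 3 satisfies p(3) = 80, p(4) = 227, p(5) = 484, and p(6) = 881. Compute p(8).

2215

Forward differences of the values at u = 3, 4, 5, 6:
  p  : 80  227  484  881
  Δ  : 147  257  397
  Δ^2: 110  140
  Δ^3: 30
The third differences are constant, confirming degree 3.
Interpolating (Newton forward form) and evaluating at u = 8 gives p(8) = 2215.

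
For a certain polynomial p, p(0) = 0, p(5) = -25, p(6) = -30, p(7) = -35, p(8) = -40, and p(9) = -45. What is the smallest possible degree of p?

Divided differences on the nodes 0, 5, 6, 7, 8, 9:
  order 0: 0  -25  -30  -35  -40  -45
  order 1: -5  -5  -5  -5  -5
  order 2: 0  0  0  0
  order 3: 0  0  0
  order 4: 0  0
  order 5: 0
The order-1 divided differences are all -5 (nonzero) and every higher order vanishes, so the data lies on a polynomial of degree exactly 1.

1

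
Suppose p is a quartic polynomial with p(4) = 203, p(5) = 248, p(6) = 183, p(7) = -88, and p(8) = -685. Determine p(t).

p(t) = -t^4 + 6t^3 + 6t^2 - 6t + 3

Write p(t) = at^4 + bt^3 + ct^2 + dt + e. Substituting each data point gives a linear system:
  256a + 64b + 16c + 4d + e = 203
  625a + 125b + 25c + 5d + e = 248
  1296a + 216b + 36c + 6d + e = 183
  2401a + 343b + 49c + 7d + e = -88
  4096a + 512b + 64c + 8d + e = -685
Solving the system yields a = -1, b = 6, c = 6, d = -6, e = 3.
So p(t) = -t^4 + 6t^3 + 6t^2 - 6t + 3.
Check: p(4) = 203. ✓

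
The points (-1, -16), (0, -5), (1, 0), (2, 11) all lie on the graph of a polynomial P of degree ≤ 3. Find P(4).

99

Using the Lagrange interpolation formula with nodes -1, 0, 1, 2:
  L_0(n) = n(n - 1)(n - 2) / -6
  L_1(n) = (n + 1)(n - 1)(n - 2) / 2
  L_2(n) = (n + 1)n(n - 2) / -2
  L_3(n) = (n + 1)n(n - 1) / 6
Then P(n) = -16·L_0(n) - 5·L_1(n) + 0·L_2(n) + 11·L_3(n).
Expanding and collecting terms gives P(n) = 2n^3 - 3n^2 + 6n - 5.
Evaluating at n = 4: P(4) = 99.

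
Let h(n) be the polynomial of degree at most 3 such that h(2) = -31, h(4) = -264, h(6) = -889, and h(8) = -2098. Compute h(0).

Forward differences of the values at n = 2, 4, 6, 8:
  h  : -31  -264  -889  -2098
  Δ  : -233  -625  -1209
  Δ^2: -392  -584
  Δ^3: -192
The third differences are constant, confirming degree 3.
Interpolating (Newton forward form) and evaluating at n = 0 gives h(0) = 2.

2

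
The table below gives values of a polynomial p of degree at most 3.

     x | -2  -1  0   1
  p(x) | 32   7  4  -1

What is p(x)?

Write p(x) = ax^3 + bx^2 + cx + d. Substituting each data point gives a linear system:
  -8a + 4b - 2c + d = 32
  -a + b - c + d = 7
  d = 4
  a + b + c + d = -1
Solving the system yields a = -4, b = -1, c = 0, d = 4.
So p(x) = -4x^3 - x^2 + 4.
Check: p(1) = -1. ✓

p(x) = -4x^3 - x^2 + 4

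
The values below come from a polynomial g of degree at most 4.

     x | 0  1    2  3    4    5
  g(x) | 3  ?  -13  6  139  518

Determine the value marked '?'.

The 5 known points determine the degree-4 polynomial uniquely.
Write g(x) = ax^4 + bx^3 + cx^2 + dx + e. Substituting each data point gives a linear system:
  e = 3
  16a + 8b + 4c + 2d + e = -13
  81a + 27b + 9c + 3d + e = 6
  256a + 64b + 16c + 4d + e = 139
  625a + 125b + 25c + 5d + e = 518
Solving the system yields a = 2, b = -6, c = 1, d = -2, e = 3.
So g(x) = 2x^4 - 6x^3 + x^2 - 2x + 3.
Then g(1) = -2.

-2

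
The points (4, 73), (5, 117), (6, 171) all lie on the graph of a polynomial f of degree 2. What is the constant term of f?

Write f(x) = ax^2 + bx + c. Substituting each data point gives a linear system:
  16a + 4b + c = 73
  25a + 5b + c = 117
  36a + 6b + c = 171
Solving the system yields a = 5, b = -1, c = -3.
So f(x) = 5x^2 - x - 3.
The constant term is -3.

-3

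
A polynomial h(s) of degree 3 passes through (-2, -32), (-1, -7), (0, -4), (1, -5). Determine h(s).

h(s) = 3s^3 - 2s^2 - 2s - 4

Write h(s) = as^3 + bs^2 + cs + d. Substituting each data point gives a linear system:
  -8a + 4b - 2c + d = -32
  -a + b - c + d = -7
  d = -4
  a + b + c + d = -5
Solving the system yields a = 3, b = -2, c = -2, d = -4.
So h(s) = 3s^3 - 2s^2 - 2s - 4.
Check: h(0) = -4. ✓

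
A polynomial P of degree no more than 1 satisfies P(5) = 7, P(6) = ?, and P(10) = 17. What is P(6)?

9

The 2 known points determine the degree-1 polynomial uniquely.
Write P(t) = at + b. Substituting each data point gives a linear system:
  5a + b = 7
  10a + b = 17
Solving the system yields a = 2, b = -3.
So P(t) = 2t - 3.
Then P(6) = 9.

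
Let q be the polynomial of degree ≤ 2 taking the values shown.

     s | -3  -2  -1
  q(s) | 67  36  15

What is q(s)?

q(s) = 5s^2 - 6s + 4

Write q(s) = as^2 + bs + c. Substituting each data point gives a linear system:
  9a - 3b + c = 67
  4a - 2b + c = 36
  a - b + c = 15
Solving the system yields a = 5, b = -6, c = 4.
So q(s) = 5s² - 6s + 4.
Check: q(-1) = 15. ✓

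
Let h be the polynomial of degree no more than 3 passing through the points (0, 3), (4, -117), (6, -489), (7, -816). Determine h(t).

Write h(t) = at^3 + bt^2 + ct + d. Substituting each data point gives a linear system:
  d = 3
  64a + 16b + 4c + d = -117
  216a + 36b + 6c + d = -489
  343a + 49b + 7c + d = -816
Solving the system yields a = -3, b = 4, c = 2, d = 3.
So h(t) = -3t^3 + 4t^2 + 2t + 3.
Check: h(0) = 3. ✓

h(t) = -3t^3 + 4t^2 + 2t + 3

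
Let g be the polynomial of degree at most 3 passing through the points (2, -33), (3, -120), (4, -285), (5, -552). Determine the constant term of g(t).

Write g(t) = at^3 + bt^2 + ct + d. Substituting each data point gives a linear system:
  8a + 4b + 2c + d = -33
  27a + 9b + 3c + d = -120
  64a + 16b + 4c + d = -285
  125a + 25b + 5c + d = -552
Solving the system yields a = -4, b = -3, c = 4, d = 3.
So g(t) = -4t³ - 3t² + 4t + 3.
The constant term is 3.

3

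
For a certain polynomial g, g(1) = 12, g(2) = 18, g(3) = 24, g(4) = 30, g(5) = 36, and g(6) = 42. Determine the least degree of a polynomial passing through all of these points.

Forward differences of the values at s = 1, 2, 3, 4, 5, 6:
  g  : 12  18  24  30  36  42
  Δ  : 6  6  6  6  6
  Δ^2: 0  0  0  0
  Δ^3: 0  0  0
  Δ^4: 0  0
  Δ^5: 0
The first differences are constant (6) and nonzero, while all higher differences vanish, so the minimal degree is 1.

1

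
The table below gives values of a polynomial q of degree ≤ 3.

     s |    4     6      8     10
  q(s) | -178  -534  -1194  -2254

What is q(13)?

-4804

Forward differences of the values at s = 4, 6, 8, 10:
  q  : -178  -534  -1194  -2254
  Δ  : -356  -660  -1060
  Δ^2: -304  -400
  Δ^3: -96
The third differences are constant, confirming degree 3.
Interpolating (Newton forward form) and evaluating at s = 13 gives q(13) = -4804.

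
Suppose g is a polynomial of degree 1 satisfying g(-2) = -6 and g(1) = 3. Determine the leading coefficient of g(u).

3

Write g(u) = au + b. Substituting each data point gives a linear system:
  -2a + b = -6
  a + b = 3
Solving the system yields a = 3, b = 0.
So g(u) = 3u.
The leading coefficient is 3.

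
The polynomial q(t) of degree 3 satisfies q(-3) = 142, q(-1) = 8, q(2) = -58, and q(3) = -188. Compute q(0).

4

Using the Lagrange interpolation formula with nodes -3, -1, 2, 3:
  L_0(t) = (t + 1)(t - 2)(t - 3) / -60
  L_1(t) = (t + 3)(t - 2)(t - 3) / 24
  L_2(t) = (t + 3)(t + 1)(t - 3) / -15
  L_3(t) = (t + 3)(t + 1)(t - 2) / 24
Then q(t) = 142·L_0(t) + 8·L_1(t) - 58·L_2(t) - 188·L_3(t).
Expanding and collecting terms gives q(t) = -6t³ - 3t² - t + 4.
Evaluating at t = 0: q(0) = 4.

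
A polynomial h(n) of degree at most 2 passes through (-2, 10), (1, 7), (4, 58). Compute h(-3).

Using the Lagrange interpolation formula with nodes -2, 1, 4:
  L_0(n) = (n - 1)(n - 4) / 18
  L_1(n) = (n + 2)(n - 4) / -9
  L_2(n) = (n + 2)(n - 1) / 18
Then h(n) = 10·L_0(n) + 7·L_1(n) + 58·L_2(n).
Expanding and collecting terms gives h(n) = 3n^2 + 2n + 2.
Evaluating at n = -3: h(-3) = 23.

23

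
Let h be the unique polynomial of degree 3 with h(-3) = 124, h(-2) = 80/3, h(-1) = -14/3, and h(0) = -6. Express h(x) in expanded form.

h(x) = -6x^3 - 3x^2 + (5/3)x - 6

Write h(x) = ax^3 + bx^2 + cx + d. Substituting each data point gives a linear system:
  -27a + 9b - 3c + d = 124
  -8a + 4b - 2c + d = 80/3
  -a + b - c + d = -14/3
  d = -6
Solving the system yields a = -6, b = -3, c = 5/3, d = -6.
So h(x) = -6x³ - 3x² + (5/3)x - 6.
Check: h(-3) = 124. ✓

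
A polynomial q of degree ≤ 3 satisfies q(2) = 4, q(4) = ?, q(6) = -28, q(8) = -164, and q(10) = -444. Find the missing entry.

12

On equispaced nodes a degree-3 polynomial has vanishing fourth forward difference, so
  q(2) - 4·q(4) + 6·q(6) - 4·q(8) + q(10) = 0.
Substituting the known values and solving for q(4):
  -4·q(4) = -48
  q(4) = 12.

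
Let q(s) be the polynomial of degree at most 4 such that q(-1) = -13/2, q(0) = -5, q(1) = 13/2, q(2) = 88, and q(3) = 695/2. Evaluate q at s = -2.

-10

Write q(s) = as^4 + bs^3 + cs^2 + ds + e. Substituting each data point gives a linear system:
  a - b + c - d + e = -13/2
  e = -5
  a + b + c + d + e = 13/2
  16a + 8b + 4c + 2d + e = 88
  81a + 27b + 9c + 3d + e = 695/2
Solving the system yields a = 2, b = 6, c = 3, d = 1/2, e = -5.
So q(s) = 2s⁴ + 6s³ + 3s² + (1/2)s - 5.
Then q(-2) = -10.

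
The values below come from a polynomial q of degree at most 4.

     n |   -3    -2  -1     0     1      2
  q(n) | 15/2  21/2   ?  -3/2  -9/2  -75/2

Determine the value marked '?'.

The 5 known points determine the degree-4 polynomial uniquely.
Write q(n) = an^4 + bn^3 + cn^2 + dn + e. Substituting each data point gives a linear system:
  81a - 27b + 9c - 3d + e = 15/2
  16a - 8b + 4c - 2d + e = 21/2
  e = -3/2
  a + b + c + d + e = -9/2
  16a + 8b + 4c + 2d + e = -75/2
Solving the system yields a = -1, b = -3, c = 1, d = 0, e = -3/2.
So q(n) = -n^4 - 3n^3 + n^2 - 3/2.
Then q(-1) = 3/2.

3/2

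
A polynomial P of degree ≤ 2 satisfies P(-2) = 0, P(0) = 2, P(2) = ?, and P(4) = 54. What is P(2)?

The 3 known points determine the degree-2 polynomial uniquely.
Write P(n) = an^2 + bn + c. Substituting each data point gives a linear system:
  4a - 2b + c = 0
  c = 2
  16a + 4b + c = 54
Solving the system yields a = 2, b = 5, c = 2.
So P(n) = 2n^2 + 5n + 2.
Then P(2) = 20.

20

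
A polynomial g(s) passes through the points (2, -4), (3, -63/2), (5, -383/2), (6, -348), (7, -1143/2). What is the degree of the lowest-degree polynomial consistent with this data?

Divided differences on the nodes 2, 3, 5, 6, 7:
  order 0: -4  -63/2  -383/2  -348  -1143/2
  order 1: -55/2  -80  -313/2  -447/2
  order 2: -35/2  -51/2  -67/2
  order 3: -2  -2
  order 4: 0
The order-3 divided differences are all -2 (nonzero) and every higher order vanishes, so the data lies on a polynomial of degree exactly 3.

3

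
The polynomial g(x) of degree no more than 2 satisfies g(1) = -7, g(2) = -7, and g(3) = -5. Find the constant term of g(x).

Write g(x) = ax^2 + bx + c. Substituting each data point gives a linear system:
  a + b + c = -7
  4a + 2b + c = -7
  9a + 3b + c = -5
Solving the system yields a = 1, b = -3, c = -5.
So g(x) = x^2 - 3x - 5.
The constant term is -5.

-5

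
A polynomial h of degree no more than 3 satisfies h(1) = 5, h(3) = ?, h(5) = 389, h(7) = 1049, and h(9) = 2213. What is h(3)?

On equispaced nodes a degree-3 polynomial has vanishing fourth forward difference, so
  h(1) - 4·h(3) + 6·h(5) - 4·h(7) + h(9) = 0.
Substituting the known values and solving for h(3):
  -4·h(3) = -356
  h(3) = 89.

89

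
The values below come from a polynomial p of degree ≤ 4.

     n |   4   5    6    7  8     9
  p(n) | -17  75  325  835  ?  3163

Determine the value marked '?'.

1731

On equispaced nodes a degree-4 polynomial has vanishing fifth forward difference, so
  - p(4) + 5·p(5) - 10·p(6) + 10·p(7) - 5·p(8) + p(9) = 0.
Substituting the known values and solving for p(8):
  -5·p(8) = -8655
  p(8) = 1731.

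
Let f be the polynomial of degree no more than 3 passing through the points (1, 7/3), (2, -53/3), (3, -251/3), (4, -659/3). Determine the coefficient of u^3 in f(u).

-4

Write f(u) = au^3 + bu^2 + cu + d. Substituting each data point gives a linear system:
  a + b + c + d = 7/3
  8a + 4b + 2c + d = -53/3
  27a + 9b + 3c + d = -251/3
  64a + 16b + 4c + d = -659/3
Solving the system yields a = -4, b = 1, c = 5, d = 1/3.
So f(u) = -4u³ + u² + 5u + 1/3.
The leading coefficient is -4.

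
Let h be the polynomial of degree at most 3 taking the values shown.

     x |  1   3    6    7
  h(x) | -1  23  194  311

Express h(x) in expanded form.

h(x) = x^3 - x^2 + 3x - 4

Using the Lagrange interpolation formula with nodes 1, 3, 6, 7:
  L_0(x) = (x - 3)(x - 6)(x - 7) / -60
  L_1(x) = (x - 1)(x - 6)(x - 7) / 24
  L_2(x) = (x - 1)(x - 3)(x - 7) / -15
  L_3(x) = (x - 1)(x - 3)(x - 6) / 24
Then h(x) = -1·L_0(x) + 23·L_1(x) + 194·L_2(x) + 311·L_3(x).
Expanding and collecting terms gives h(x) = x^3 - x^2 + 3x - 4.
Check: h(7) = 311. ✓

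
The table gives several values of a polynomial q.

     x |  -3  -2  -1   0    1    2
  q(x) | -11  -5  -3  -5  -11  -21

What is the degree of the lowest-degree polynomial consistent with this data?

Forward differences of the values at x = -3, -2, -1, 0, 1, 2:
  q  : -11  -5  -3  -5  -11  -21
  Δ  : 6  2  -2  -6  -10
  Δ^2: -4  -4  -4  -4
  Δ^3: 0  0  0
  Δ^4: 0  0
  Δ^5: 0
The second differences are constant (-4) and nonzero, while all higher differences vanish, so the minimal degree is 2.

2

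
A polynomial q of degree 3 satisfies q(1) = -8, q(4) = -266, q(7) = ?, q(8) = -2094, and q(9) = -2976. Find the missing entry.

-1406

The 4 known points determine the degree-3 polynomial uniquely.
Write q(s) = as^3 + bs^2 + cs + d. Substituting each data point gives a linear system:
  a + b + c + d = -8
  64a + 16b + 4c + d = -266
  512a + 64b + 8c + d = -2094
  729a + 81b + 9c + d = -2976
Solving the system yields a = -4, b = -1, c = 3, d = -6.
So q(s) = -4s³ - s² + 3s - 6.
Then q(7) = -1406.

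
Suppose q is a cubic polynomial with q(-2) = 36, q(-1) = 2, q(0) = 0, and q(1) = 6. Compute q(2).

Write q(n) = an^3 + bn^2 + cn + d. Substituting each data point gives a linear system:
  -8a + 4b - 2c + d = 36
  -a + b - c + d = 2
  d = 0
  a + b + c + d = 6
Solving the system yields a = -4, b = 4, c = 6, d = 0.
So q(n) = -4n³ + 4n² + 6n.
Then q(2) = -4.

-4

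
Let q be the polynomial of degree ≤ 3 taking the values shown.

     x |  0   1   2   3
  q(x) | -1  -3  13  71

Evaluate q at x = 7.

Using the Lagrange interpolation formula with nodes 0, 1, 2, 3:
  L_0(x) = (x - 1)(x - 2)(x - 3) / -6
  L_1(x) = x(x - 2)(x - 3) / 2
  L_2(x) = x(x - 1)(x - 3) / -2
  L_3(x) = x(x - 1)(x - 2) / 6
Then q(x) = -1·L_0(x) - 3·L_1(x) + 13·L_2(x) + 71·L_3(x).
Expanding and collecting terms gives q(x) = 4x^3 - 3x^2 - 3x - 1.
Evaluating at x = 7: q(7) = 1203.

1203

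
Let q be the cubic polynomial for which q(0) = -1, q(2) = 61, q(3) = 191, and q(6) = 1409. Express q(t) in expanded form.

Write q(t) = at^3 + bt^2 + ct + d. Substituting each data point gives a linear system:
  d = -1
  8a + 4b + 2c + d = 61
  27a + 9b + 3c + d = 191
  216a + 36b + 6c + d = 1409
Solving the system yields a = 6, b = 3, c = 1, d = -1.
So q(t) = 6t³ + 3t² + t - 1.
Check: q(6) = 1409. ✓

q(t) = 6t^3 + 3t^2 + t - 1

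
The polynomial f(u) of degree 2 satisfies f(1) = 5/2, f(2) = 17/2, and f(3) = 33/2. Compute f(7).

Using the Lagrange interpolation formula with nodes 1, 2, 3:
  L_0(u) = (u - 2)(u - 3) / 2
  L_1(u) = (u - 1)(u - 3) / -1
  L_2(u) = (u - 1)(u - 2) / 2
Then f(u) = 5/2·L_0(u) + 17/2·L_1(u) + 33/2·L_2(u).
Expanding and collecting terms gives f(u) = u^2 + 3u - 3/2.
Evaluating at u = 7: f(7) = 137/2.

137/2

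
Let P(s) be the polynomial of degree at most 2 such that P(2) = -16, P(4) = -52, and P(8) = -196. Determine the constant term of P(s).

Write P(s) = as^2 + bs + c. Substituting each data point gives a linear system:
  4a + 2b + c = -16
  16a + 4b + c = -52
  64a + 8b + c = -196
Solving the system yields a = -3, b = 0, c = -4.
So P(s) = -3s² - 4.
The constant term is -4.

-4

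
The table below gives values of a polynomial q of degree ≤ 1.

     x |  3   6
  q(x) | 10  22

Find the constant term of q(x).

Write q(x) = ax + b. Substituting each data point gives a linear system:
  3a + b = 10
  6a + b = 22
Solving the system yields a = 4, b = -2.
So q(x) = 4x - 2.
The constant term is -2.

-2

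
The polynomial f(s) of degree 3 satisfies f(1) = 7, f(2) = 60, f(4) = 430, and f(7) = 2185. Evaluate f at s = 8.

3234

Using the Lagrange interpolation formula with nodes 1, 2, 4, 7:
  L_0(s) = (s - 2)(s - 4)(s - 7) / -18
  L_1(s) = (s - 1)(s - 4)(s - 7) / 10
  L_2(s) = (s - 1)(s - 2)(s - 7) / -18
  L_3(s) = (s - 1)(s - 2)(s - 4) / 90
Then f(s) = 7·L_0(s) + 60·L_1(s) + 430·L_2(s) + 2185·L_3(s).
Expanding and collecting terms gives f(s) = 6s^3 + 2s^2 + 5s - 6.
Evaluating at s = 8: f(8) = 3234.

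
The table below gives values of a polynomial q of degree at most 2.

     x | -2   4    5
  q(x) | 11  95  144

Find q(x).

Using the Lagrange interpolation formula with nodes -2, 4, 5:
  L_0(x) = (x - 4)(x - 5) / 42
  L_1(x) = (x + 2)(x - 5) / -6
  L_2(x) = (x + 2)(x - 4) / 7
Then q(x) = 11·L_0(x) + 95·L_1(x) + 144·L_2(x).
Expanding and collecting terms gives q(x) = 5x^2 + 4x - 1.
Check: q(5) = 144. ✓

q(x) = 5x^2 + 4x - 1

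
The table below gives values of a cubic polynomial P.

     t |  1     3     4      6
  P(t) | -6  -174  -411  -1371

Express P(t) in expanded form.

Write P(t) = at^3 + bt^2 + ct + d. Substituting each data point gives a linear system:
  a + b + c + d = -6
  27a + 9b + 3c + d = -174
  64a + 16b + 4c + d = -411
  216a + 36b + 6c + d = -1371
Solving the system yields a = -6, b = -3, c = 6, d = -3.
So P(t) = -6t³ - 3t² + 6t - 3.
Check: P(4) = -411. ✓

P(t) = -6t^3 - 3t^2 + 6t - 3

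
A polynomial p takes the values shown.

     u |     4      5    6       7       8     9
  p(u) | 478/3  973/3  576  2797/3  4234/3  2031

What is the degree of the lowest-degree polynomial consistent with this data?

3

Forward differences of the values at u = 4, 5, 6, 7, 8, 9:
  p  : 478/3  973/3  576  2797/3  4234/3  2031
  Δ  : 165  755/3  1069/3  479  1859/3
  Δ^2: 260/3  314/3  368/3  422/3
  Δ^3: 18  18  18
  Δ^4: 0  0
  Δ^5: 0
The third differences are constant (18) and nonzero, while all higher differences vanish, so the minimal degree is 3.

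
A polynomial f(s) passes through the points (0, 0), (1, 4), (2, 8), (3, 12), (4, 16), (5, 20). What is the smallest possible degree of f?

1

Forward differences of the values at s = 0, 1, 2, 3, 4, 5:
  f  : 0  4  8  12  16  20
  Δ  : 4  4  4  4  4
  Δ^2: 0  0  0  0
  Δ^3: 0  0  0
  Δ^4: 0  0
  Δ^5: 0
The first differences are constant (4) and nonzero, while all higher differences vanish, so the minimal degree is 1.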